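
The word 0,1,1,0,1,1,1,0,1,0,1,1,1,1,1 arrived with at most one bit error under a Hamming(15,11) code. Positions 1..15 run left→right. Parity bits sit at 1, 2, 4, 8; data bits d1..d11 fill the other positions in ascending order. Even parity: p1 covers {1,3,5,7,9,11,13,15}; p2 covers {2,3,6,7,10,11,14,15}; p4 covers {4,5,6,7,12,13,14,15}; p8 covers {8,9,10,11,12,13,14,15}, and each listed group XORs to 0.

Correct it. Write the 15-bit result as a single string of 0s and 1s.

011011001011111

s1 (pos 1,3,5,7,9,11,13,15): 0⊕1⊕1⊕1⊕1⊕1⊕1⊕1 = 1
s2 (pos 2,3,6,7,10,11,14,15): 1⊕1⊕1⊕1⊕0⊕1⊕1⊕1 = 1
s4 (pos 4,5,6,7,12,13,14,15): 0⊕1⊕1⊕1⊕1⊕1⊕1⊕1 = 1
s8 (pos 8,9,10,11,12,13,14,15): 0⊕1⊕0⊕1⊕1⊕1⊕1⊕1 = 0
Syndrome s8…s1 = 0111 → error at position 7.
Flip position 7: 011011101011111 → 011011001011111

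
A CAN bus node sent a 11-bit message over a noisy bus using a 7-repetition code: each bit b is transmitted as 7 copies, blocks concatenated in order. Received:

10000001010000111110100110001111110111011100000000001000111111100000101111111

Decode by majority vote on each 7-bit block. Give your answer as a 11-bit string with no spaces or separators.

Block 1 (1000000): 1 one → 0
Block 2 (1010000): 2 ones → 0
Block 3 (1111101): 6 ones → 1
Block 4 (0011000): 2 ones → 0
Block 5 (1111110): 6 ones → 1
Block 6 (1110111): 6 ones → 1
Block 7 (0000000): 0 ones → 0
Block 8 (0001000): 1 one → 0
Block 9 (1111111): 7 ones → 1
Block 10 (0000010): 1 one → 0
Block 11 (1111111): 7 ones → 1

00101100101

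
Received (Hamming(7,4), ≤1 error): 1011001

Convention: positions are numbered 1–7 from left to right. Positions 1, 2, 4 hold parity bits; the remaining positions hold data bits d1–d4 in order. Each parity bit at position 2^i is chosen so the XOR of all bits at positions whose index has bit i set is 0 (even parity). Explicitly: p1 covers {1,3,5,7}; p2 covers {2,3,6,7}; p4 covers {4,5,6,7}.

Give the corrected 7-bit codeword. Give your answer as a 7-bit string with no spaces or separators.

0011001

s1 (pos 1,3,5,7): 1⊕1⊕0⊕1 = 1
s2 (pos 2,3,6,7): 0⊕1⊕0⊕1 = 0
s4 (pos 4,5,6,7): 1⊕0⊕0⊕1 = 0
Syndrome s4…s1 = 001 → error at position 1.
Flip position 1: 1011001 → 0011001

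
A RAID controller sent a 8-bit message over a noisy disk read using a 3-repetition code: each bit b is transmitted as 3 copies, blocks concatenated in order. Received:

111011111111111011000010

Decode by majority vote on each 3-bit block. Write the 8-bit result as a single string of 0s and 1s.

Block 1 (111): 3 ones → 1
Block 2 (011): 2 ones → 1
Block 3 (111): 3 ones → 1
Block 4 (111): 3 ones → 1
Block 5 (111): 3 ones → 1
Block 6 (011): 2 ones → 1
Block 7 (000): 0 ones → 0
Block 8 (010): 1 one → 0

11111100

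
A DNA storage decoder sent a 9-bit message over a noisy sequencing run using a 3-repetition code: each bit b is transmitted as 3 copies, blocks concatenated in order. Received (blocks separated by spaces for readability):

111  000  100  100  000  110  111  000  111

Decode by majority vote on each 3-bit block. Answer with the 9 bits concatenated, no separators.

Block 1 (111): 3 ones → 1
Block 2 (000): 0 ones → 0
Block 3 (100): 1 one → 0
Block 4 (100): 1 one → 0
Block 5 (000): 0 ones → 0
Block 6 (110): 2 ones → 1
Block 7 (111): 3 ones → 1
Block 8 (000): 0 ones → 0
Block 9 (111): 3 ones → 1

100001101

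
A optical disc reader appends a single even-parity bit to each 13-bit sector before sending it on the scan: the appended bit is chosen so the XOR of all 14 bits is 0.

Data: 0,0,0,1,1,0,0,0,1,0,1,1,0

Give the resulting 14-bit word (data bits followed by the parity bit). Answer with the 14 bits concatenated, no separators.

00011000101101

XOR of the 13 data bits: 0⊕0⊕0⊕1⊕1⊕0⊕0⊕0⊕1⊕0⊕1⊕1⊕0 = 1
Parity bit = 1 (so all 14 bits XOR to 0).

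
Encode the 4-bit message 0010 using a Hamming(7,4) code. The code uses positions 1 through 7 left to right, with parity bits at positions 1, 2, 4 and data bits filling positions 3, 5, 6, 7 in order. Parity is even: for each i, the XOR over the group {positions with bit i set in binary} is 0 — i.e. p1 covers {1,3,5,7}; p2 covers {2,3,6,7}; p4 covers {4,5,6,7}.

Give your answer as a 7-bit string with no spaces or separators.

Place data at non-parity positions: p1 p2 0 p4 0 1 0
p1 (pos 1,3,5,7): XOR of data positions = 0⊕0⊕0 = 0
p2 (pos 2,3,6,7): XOR of data positions = 0⊕1⊕0 = 1
p4 (pos 4,5,6,7): XOR of data positions = 0⊕1⊕0 = 1
Codeword: 0101010

0101010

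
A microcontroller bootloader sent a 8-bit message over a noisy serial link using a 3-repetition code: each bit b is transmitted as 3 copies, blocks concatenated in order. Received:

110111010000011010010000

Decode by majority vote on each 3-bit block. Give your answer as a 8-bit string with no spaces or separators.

Block 1 (110): 2 ones → 1
Block 2 (111): 3 ones → 1
Block 3 (010): 1 one → 0
Block 4 (000): 0 ones → 0
Block 5 (011): 2 ones → 1
Block 6 (010): 1 one → 0
Block 7 (010): 1 one → 0
Block 8 (000): 0 ones → 0

11001000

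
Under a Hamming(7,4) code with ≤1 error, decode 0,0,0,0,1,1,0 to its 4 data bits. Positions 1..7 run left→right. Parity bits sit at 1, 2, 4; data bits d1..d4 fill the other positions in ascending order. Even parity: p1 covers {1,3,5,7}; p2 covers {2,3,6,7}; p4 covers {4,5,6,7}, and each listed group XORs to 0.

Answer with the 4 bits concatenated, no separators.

s1 (pos 1,3,5,7): 0⊕0⊕1⊕0 = 1
s2 (pos 2,3,6,7): 0⊕0⊕1⊕0 = 1
s4 (pos 4,5,6,7): 0⊕1⊕1⊕0 = 0
Syndrome s4…s1 = 011 → error at position 3.
Flip position 3: 0000110 → 0010110
Read data bits from positions 3,5,6,7: 1110

1110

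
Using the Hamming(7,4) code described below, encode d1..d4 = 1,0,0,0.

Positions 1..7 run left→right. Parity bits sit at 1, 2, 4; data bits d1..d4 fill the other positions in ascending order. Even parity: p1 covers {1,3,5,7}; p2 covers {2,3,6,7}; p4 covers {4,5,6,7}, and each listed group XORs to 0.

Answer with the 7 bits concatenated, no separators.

1110000

Place data at non-parity positions: p1 p2 1 p4 0 0 0
p1 (pos 1,3,5,7): XOR of data positions = 1⊕0⊕0 = 1
p2 (pos 2,3,6,7): XOR of data positions = 1⊕0⊕0 = 1
p4 (pos 4,5,6,7): XOR of data positions = 0⊕0⊕0 = 0
Codeword: 1110000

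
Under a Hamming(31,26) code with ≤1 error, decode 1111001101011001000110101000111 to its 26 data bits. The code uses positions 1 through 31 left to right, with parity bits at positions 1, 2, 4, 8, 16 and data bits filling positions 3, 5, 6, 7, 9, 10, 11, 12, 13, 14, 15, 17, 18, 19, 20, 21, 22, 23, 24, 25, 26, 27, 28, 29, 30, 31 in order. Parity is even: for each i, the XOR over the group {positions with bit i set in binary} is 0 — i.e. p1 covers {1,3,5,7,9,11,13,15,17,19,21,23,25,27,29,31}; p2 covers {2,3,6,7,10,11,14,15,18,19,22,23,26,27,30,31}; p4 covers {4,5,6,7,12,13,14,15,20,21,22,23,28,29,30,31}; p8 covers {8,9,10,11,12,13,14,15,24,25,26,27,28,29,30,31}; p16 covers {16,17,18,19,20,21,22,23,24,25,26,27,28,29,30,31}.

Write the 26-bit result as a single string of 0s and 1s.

s1 (pos 1,3,5,7,9,11,13,15,17,19,21,23,25,27,29,31): 1⊕1⊕0⊕1⊕0⊕0⊕1⊕0⊕0⊕0⊕1⊕1⊕1⊕0⊕1⊕1 = 1
s2 (pos 2,3,6,7,10,11,14,15,18,19,22,23,26,27,30,31): 1⊕1⊕0⊕1⊕1⊕0⊕0⊕0⊕0⊕0⊕0⊕1⊕0⊕0⊕1⊕1 = 1
s4 (pos 4,5,6,7,12,13,14,15,20,21,22,23,28,29,30,31): 1⊕0⊕0⊕1⊕1⊕1⊕0⊕0⊕1⊕1⊕0⊕1⊕0⊕1⊕1⊕1 = 0
s8 (pos 8,9,10,11,12,13,14,15,24,25,26,27,28,29,30,31): 1⊕0⊕1⊕0⊕1⊕1⊕0⊕0⊕0⊕1⊕0⊕0⊕0⊕1⊕1⊕1 = 0
s16 (pos 16,17,18,19,20,21,22,23,24,25,26,27,28,29,30,31): 1⊕0⊕0⊕0⊕1⊕1⊕0⊕1⊕0⊕1⊕0⊕0⊕0⊕1⊕1⊕1 = 0
Syndrome s16…s1 = 00011 → error at position 3.
Flip position 3: 1111001101011001000110101000111 → 1101001101011001000110101000111
Read data bits from positions 3,5,6,7,9,10,11,12,13,14,15,17,18,19,20,21,22,23,24,25,26,27,28,29,30,31: 00010101100000110101000111

00010101100000110101000111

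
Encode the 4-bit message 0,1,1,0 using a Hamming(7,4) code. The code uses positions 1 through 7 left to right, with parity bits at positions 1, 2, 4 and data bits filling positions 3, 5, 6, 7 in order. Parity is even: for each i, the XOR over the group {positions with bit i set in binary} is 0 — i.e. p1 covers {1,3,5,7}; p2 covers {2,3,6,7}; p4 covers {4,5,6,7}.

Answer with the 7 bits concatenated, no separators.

Place data at non-parity positions: p1 p2 0 p4 1 1 0
p1 (pos 1,3,5,7): XOR of data positions = 0⊕1⊕0 = 1
p2 (pos 2,3,6,7): XOR of data positions = 0⊕1⊕0 = 1
p4 (pos 4,5,6,7): XOR of data positions = 1⊕1⊕0 = 0
Codeword: 1100110

1100110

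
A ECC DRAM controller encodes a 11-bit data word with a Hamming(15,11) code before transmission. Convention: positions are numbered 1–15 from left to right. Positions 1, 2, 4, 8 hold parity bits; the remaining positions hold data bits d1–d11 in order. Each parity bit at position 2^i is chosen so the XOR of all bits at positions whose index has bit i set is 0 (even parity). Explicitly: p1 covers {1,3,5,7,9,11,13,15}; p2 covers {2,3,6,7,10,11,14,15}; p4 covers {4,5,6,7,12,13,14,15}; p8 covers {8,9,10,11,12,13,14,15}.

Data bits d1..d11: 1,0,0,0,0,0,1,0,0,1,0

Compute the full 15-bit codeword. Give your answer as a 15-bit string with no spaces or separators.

011100000010010

Place data at non-parity positions: p1 p2 1 p4 0 0 0 p8 0 0 1 0 0 1 0
p1 (pos 1,3,5,7,9,11,13,15): XOR of data positions = 1⊕0⊕0⊕0⊕1⊕0⊕0 = 0
p2 (pos 2,3,6,7,10,11,14,15): XOR of data positions = 1⊕0⊕0⊕0⊕1⊕1⊕0 = 1
p4 (pos 4,5,6,7,12,13,14,15): XOR of data positions = 0⊕0⊕0⊕0⊕0⊕1⊕0 = 1
p8 (pos 8,9,10,11,12,13,14,15): XOR of data positions = 0⊕0⊕1⊕0⊕0⊕1⊕0 = 0
Codeword: 011100000010010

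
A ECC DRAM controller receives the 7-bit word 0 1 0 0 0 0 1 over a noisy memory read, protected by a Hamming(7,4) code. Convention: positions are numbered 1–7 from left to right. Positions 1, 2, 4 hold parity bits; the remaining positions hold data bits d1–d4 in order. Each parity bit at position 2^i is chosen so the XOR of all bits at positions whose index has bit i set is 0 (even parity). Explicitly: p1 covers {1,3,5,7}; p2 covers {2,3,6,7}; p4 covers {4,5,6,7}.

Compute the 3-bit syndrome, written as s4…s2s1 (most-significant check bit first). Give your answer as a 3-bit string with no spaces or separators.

s1 (pos 1,3,5,7): 0⊕0⊕0⊕1 = 1
s2 (pos 2,3,6,7): 1⊕0⊕0⊕1 = 0
s4 (pos 4,5,6,7): 0⊕0⊕0⊕1 = 1
Syndrome s4…s1 = 101 → error at position 5.

101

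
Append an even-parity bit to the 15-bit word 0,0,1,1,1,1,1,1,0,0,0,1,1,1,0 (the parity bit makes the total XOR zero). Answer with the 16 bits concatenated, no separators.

XOR of the 15 data bits: 0⊕0⊕1⊕1⊕1⊕1⊕1⊕1⊕0⊕0⊕0⊕1⊕1⊕1⊕0 = 1
Parity bit = 1 (so all 16 bits XOR to 0).

0011111100011101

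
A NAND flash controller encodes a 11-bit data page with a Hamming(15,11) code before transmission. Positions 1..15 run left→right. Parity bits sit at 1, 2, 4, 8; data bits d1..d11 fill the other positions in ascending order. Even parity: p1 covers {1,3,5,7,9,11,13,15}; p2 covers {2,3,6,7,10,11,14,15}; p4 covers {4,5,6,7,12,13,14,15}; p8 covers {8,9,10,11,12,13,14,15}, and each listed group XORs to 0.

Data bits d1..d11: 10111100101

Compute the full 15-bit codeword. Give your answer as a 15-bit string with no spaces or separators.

111001101100101

Place data at non-parity positions: p1 p2 1 p4 0 1 1 p8 1 1 0 0 1 0 1
p1 (pos 1,3,5,7,9,11,13,15): XOR of data positions = 1⊕0⊕1⊕1⊕0⊕1⊕1 = 1
p2 (pos 2,3,6,7,10,11,14,15): XOR of data positions = 1⊕1⊕1⊕1⊕0⊕0⊕1 = 1
p4 (pos 4,5,6,7,12,13,14,15): XOR of data positions = 0⊕1⊕1⊕0⊕1⊕0⊕1 = 0
p8 (pos 8,9,10,11,12,13,14,15): XOR of data positions = 1⊕1⊕0⊕0⊕1⊕0⊕1 = 0
Codeword: 111001101100101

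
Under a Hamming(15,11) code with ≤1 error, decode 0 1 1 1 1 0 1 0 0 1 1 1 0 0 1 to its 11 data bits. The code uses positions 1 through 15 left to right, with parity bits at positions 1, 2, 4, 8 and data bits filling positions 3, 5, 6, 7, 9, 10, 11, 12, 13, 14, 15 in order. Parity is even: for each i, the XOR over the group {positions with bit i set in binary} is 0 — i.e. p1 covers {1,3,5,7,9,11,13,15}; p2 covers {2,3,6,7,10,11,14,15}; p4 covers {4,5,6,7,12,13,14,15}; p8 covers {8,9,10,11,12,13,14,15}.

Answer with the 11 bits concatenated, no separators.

s1 (pos 1,3,5,7,9,11,13,15): 0⊕1⊕1⊕1⊕0⊕1⊕0⊕1 = 1
s2 (pos 2,3,6,7,10,11,14,15): 1⊕1⊕0⊕1⊕1⊕1⊕0⊕1 = 0
s4 (pos 4,5,6,7,12,13,14,15): 1⊕1⊕0⊕1⊕1⊕0⊕0⊕1 = 1
s8 (pos 8,9,10,11,12,13,14,15): 0⊕0⊕1⊕1⊕1⊕0⊕0⊕1 = 0
Syndrome s8…s1 = 0101 → error at position 5.
Flip position 5: 011110100111001 → 011100100111001
Read data bits from positions 3,5,6,7,9,10,11,12,13,14,15: 10010111001

10010111001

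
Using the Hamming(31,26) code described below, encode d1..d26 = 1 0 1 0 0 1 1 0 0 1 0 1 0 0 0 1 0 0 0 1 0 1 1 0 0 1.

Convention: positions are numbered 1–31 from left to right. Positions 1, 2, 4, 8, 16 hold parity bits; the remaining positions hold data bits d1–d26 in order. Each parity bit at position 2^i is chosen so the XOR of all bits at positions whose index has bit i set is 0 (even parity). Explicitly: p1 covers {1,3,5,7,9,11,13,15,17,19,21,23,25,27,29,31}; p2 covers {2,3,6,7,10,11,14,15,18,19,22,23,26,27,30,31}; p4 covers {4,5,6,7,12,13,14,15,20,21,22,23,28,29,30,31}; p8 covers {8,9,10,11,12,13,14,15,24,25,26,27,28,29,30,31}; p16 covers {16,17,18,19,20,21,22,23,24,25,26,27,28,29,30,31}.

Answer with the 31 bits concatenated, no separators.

1111010101100100100010001011001

Place data at non-parity positions: p1 p2 1 p4 0 1 0 p8 0 1 1 0 0 1 0 p16 1 0 0 0 1 0 0 0 1 0 1 1 0 0 1
p1 (pos 1,3,5,7,9,11,13,15,17,19,21,23,25,27,29,31): XOR of data positions = 1⊕0⊕0⊕0⊕1⊕0⊕0⊕1⊕0⊕1⊕0⊕1⊕1⊕0⊕1 = 1
p2 (pos 2,3,6,7,10,11,14,15,18,19,22,23,26,27,30,31): XOR of data positions = 1⊕1⊕0⊕1⊕1⊕1⊕0⊕0⊕0⊕0⊕0⊕0⊕1⊕0⊕1 = 1
p4 (pos 4,5,6,7,12,13,14,15,20,21,22,23,28,29,30,31): XOR of data positions = 0⊕1⊕0⊕0⊕0⊕1⊕0⊕0⊕1⊕0⊕0⊕1⊕0⊕0⊕1 = 1
p8 (pos 8,9,10,11,12,13,14,15,24,25,26,27,28,29,30,31): XOR of data positions = 0⊕1⊕1⊕0⊕0⊕1⊕0⊕0⊕1⊕0⊕1⊕1⊕0⊕0⊕1 = 1
p16 (pos 16,17,18,19,20,21,22,23,24,25,26,27,28,29,30,31): XOR of data positions = 1⊕0⊕0⊕0⊕1⊕0⊕0⊕0⊕1⊕0⊕1⊕1⊕0⊕0⊕1 = 0
Codeword: 1111010101100100100010001011001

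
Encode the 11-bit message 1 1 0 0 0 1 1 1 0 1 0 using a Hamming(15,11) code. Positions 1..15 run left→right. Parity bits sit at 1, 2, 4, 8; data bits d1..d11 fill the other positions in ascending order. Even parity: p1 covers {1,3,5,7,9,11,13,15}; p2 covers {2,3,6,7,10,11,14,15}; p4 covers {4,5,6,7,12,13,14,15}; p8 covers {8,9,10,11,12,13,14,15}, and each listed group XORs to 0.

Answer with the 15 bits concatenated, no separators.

101110000111010

Place data at non-parity positions: p1 p2 1 p4 1 0 0 p8 0 1 1 1 0 1 0
p1 (pos 1,3,5,7,9,11,13,15): XOR of data positions = 1⊕1⊕0⊕0⊕1⊕0⊕0 = 1
p2 (pos 2,3,6,7,10,11,14,15): XOR of data positions = 1⊕0⊕0⊕1⊕1⊕1⊕0 = 0
p4 (pos 4,5,6,7,12,13,14,15): XOR of data positions = 1⊕0⊕0⊕1⊕0⊕1⊕0 = 1
p8 (pos 8,9,10,11,12,13,14,15): XOR of data positions = 0⊕1⊕1⊕1⊕0⊕1⊕0 = 0
Codeword: 101110000111010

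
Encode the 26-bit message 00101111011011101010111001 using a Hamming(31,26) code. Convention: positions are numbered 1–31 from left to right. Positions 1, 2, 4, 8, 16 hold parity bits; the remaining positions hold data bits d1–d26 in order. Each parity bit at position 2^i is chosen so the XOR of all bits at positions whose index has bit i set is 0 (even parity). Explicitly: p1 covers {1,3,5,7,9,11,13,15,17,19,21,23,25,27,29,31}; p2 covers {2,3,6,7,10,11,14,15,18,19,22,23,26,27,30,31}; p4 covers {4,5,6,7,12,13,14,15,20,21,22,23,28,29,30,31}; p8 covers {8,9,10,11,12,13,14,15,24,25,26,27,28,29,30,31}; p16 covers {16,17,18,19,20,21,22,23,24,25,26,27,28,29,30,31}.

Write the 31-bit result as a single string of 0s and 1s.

0100010111110111011101010111001

Place data at non-parity positions: p1 p2 0 p4 0 1 0 p8 1 1 1 1 0 1 1 p16 0 1 1 1 0 1 0 1 0 1 1 1 0 0 1
p1 (pos 1,3,5,7,9,11,13,15,17,19,21,23,25,27,29,31): XOR of data positions = 0⊕0⊕0⊕1⊕1⊕0⊕1⊕0⊕1⊕0⊕0⊕0⊕1⊕0⊕1 = 0
p2 (pos 2,3,6,7,10,11,14,15,18,19,22,23,26,27,30,31): XOR of data positions = 0⊕1⊕0⊕1⊕1⊕1⊕1⊕1⊕1⊕1⊕0⊕1⊕1⊕0⊕1 = 1
p4 (pos 4,5,6,7,12,13,14,15,20,21,22,23,28,29,30,31): XOR of data positions = 0⊕1⊕0⊕1⊕0⊕1⊕1⊕1⊕0⊕1⊕0⊕1⊕0⊕0⊕1 = 0
p8 (pos 8,9,10,11,12,13,14,15,24,25,26,27,28,29,30,31): XOR of data positions = 1⊕1⊕1⊕1⊕0⊕1⊕1⊕1⊕0⊕1⊕1⊕1⊕0⊕0⊕1 = 1
p16 (pos 16,17,18,19,20,21,22,23,24,25,26,27,28,29,30,31): XOR of data positions = 0⊕1⊕1⊕1⊕0⊕1⊕0⊕1⊕0⊕1⊕1⊕1⊕0⊕0⊕1 = 1
Codeword: 0100010111110111011101010111001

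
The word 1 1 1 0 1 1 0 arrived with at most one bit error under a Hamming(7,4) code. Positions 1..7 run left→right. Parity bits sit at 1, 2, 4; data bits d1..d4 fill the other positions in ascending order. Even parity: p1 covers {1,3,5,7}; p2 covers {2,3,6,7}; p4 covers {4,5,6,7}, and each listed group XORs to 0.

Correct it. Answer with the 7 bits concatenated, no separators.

1100110

s1 (pos 1,3,5,7): 1⊕1⊕1⊕0 = 1
s2 (pos 2,3,6,7): 1⊕1⊕1⊕0 = 1
s4 (pos 4,5,6,7): 0⊕1⊕1⊕0 = 0
Syndrome s4…s1 = 011 → error at position 3.
Flip position 3: 1110110 → 1100110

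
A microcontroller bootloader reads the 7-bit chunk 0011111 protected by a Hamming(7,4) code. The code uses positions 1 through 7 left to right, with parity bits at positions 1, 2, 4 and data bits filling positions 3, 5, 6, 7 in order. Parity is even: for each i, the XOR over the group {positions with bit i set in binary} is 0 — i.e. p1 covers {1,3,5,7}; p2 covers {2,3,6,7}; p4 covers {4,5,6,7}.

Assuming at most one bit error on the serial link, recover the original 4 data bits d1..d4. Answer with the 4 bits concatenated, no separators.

0111

s1 (pos 1,3,5,7): 0⊕1⊕1⊕1 = 1
s2 (pos 2,3,6,7): 0⊕1⊕1⊕1 = 1
s4 (pos 4,5,6,7): 1⊕1⊕1⊕1 = 0
Syndrome s4…s1 = 011 → error at position 3.
Flip position 3: 0011111 → 0001111
Read data bits from positions 3,5,6,7: 0111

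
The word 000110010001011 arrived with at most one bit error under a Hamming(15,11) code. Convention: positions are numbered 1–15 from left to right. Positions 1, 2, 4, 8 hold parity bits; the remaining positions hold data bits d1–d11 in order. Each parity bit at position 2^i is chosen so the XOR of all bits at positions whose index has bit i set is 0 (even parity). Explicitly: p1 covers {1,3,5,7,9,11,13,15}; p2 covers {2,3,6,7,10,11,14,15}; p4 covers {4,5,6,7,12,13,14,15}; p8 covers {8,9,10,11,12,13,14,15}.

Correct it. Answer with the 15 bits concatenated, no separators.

000010010001011

s1 (pos 1,3,5,7,9,11,13,15): 0⊕0⊕1⊕0⊕0⊕0⊕0⊕1 = 0
s2 (pos 2,3,6,7,10,11,14,15): 0⊕0⊕0⊕0⊕0⊕0⊕1⊕1 = 0
s4 (pos 4,5,6,7,12,13,14,15): 1⊕1⊕0⊕0⊕1⊕0⊕1⊕1 = 1
s8 (pos 8,9,10,11,12,13,14,15): 1⊕0⊕0⊕0⊕1⊕0⊕1⊕1 = 0
Syndrome s8…s1 = 0100 → error at position 4.
Flip position 4: 000110010001011 → 000010010001011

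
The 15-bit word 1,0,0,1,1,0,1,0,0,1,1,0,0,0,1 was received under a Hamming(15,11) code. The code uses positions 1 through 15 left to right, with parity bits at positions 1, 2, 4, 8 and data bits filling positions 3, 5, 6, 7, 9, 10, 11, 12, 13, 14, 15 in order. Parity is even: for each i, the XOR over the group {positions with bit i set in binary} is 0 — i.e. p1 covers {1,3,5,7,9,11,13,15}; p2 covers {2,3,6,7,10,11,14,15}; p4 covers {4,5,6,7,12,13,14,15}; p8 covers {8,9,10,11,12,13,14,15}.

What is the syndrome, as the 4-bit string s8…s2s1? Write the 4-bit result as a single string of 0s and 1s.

s1 (pos 1,3,5,7,9,11,13,15): 1⊕0⊕1⊕1⊕0⊕1⊕0⊕1 = 1
s2 (pos 2,3,6,7,10,11,14,15): 0⊕0⊕0⊕1⊕1⊕1⊕0⊕1 = 0
s4 (pos 4,5,6,7,12,13,14,15): 1⊕1⊕0⊕1⊕0⊕0⊕0⊕1 = 0
s8 (pos 8,9,10,11,12,13,14,15): 0⊕0⊕1⊕1⊕0⊕0⊕0⊕1 = 1
Syndrome s8…s1 = 1001 → error at position 9.

1001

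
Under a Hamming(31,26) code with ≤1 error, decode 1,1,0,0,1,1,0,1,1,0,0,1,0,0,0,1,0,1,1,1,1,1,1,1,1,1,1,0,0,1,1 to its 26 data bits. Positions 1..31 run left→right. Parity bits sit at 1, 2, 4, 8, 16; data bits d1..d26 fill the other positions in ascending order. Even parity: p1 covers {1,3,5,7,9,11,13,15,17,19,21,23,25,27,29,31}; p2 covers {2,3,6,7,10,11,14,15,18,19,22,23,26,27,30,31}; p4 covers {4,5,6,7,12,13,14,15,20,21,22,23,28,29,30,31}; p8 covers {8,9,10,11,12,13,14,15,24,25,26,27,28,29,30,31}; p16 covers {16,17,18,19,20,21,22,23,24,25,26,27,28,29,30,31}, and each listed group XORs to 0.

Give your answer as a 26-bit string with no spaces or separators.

s1 (pos 1,3,5,7,9,11,13,15,17,19,21,23,25,27,29,31): 1⊕0⊕1⊕0⊕1⊕0⊕0⊕0⊕0⊕1⊕1⊕1⊕1⊕1⊕0⊕1 = 1
s2 (pos 2,3,6,7,10,11,14,15,18,19,22,23,26,27,30,31): 1⊕0⊕1⊕0⊕0⊕0⊕0⊕0⊕1⊕1⊕1⊕1⊕1⊕1⊕1⊕1 = 0
s4 (pos 4,5,6,7,12,13,14,15,20,21,22,23,28,29,30,31): 0⊕1⊕1⊕0⊕1⊕0⊕0⊕0⊕1⊕1⊕1⊕1⊕0⊕0⊕1⊕1 = 1
s8 (pos 8,9,10,11,12,13,14,15,24,25,26,27,28,29,30,31): 1⊕1⊕0⊕0⊕1⊕0⊕0⊕0⊕1⊕1⊕1⊕1⊕0⊕0⊕1⊕1 = 1
s16 (pos 16,17,18,19,20,21,22,23,24,25,26,27,28,29,30,31): 1⊕0⊕1⊕1⊕1⊕1⊕1⊕1⊕1⊕1⊕1⊕1⊕0⊕0⊕1⊕1 = 1
Syndrome s16…s1 = 11101 → error at position 29.
Flip position 29: 1100110110010001011111111110011 → 1100110110010001011111111110111
Read data bits from positions 3,5,6,7,9,10,11,12,13,14,15,17,18,19,20,21,22,23,24,25,26,27,28,29,30,31: 01101001000011111111110111

01101001000011111111110111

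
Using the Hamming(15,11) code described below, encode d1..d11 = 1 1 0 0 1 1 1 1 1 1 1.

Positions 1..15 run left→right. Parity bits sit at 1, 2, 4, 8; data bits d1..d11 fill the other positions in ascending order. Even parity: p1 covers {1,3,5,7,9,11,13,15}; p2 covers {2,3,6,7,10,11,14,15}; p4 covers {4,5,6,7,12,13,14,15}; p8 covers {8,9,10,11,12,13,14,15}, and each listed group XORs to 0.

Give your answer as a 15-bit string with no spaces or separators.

Place data at non-parity positions: p1 p2 1 p4 1 0 0 p8 1 1 1 1 1 1 1
p1 (pos 1,3,5,7,9,11,13,15): XOR of data positions = 1⊕1⊕0⊕1⊕1⊕1⊕1 = 0
p2 (pos 2,3,6,7,10,11,14,15): XOR of data positions = 1⊕0⊕0⊕1⊕1⊕1⊕1 = 1
p4 (pos 4,5,6,7,12,13,14,15): XOR of data positions = 1⊕0⊕0⊕1⊕1⊕1⊕1 = 1
p8 (pos 8,9,10,11,12,13,14,15): XOR of data positions = 1⊕1⊕1⊕1⊕1⊕1⊕1 = 1
Codeword: 011110011111111

011110011111111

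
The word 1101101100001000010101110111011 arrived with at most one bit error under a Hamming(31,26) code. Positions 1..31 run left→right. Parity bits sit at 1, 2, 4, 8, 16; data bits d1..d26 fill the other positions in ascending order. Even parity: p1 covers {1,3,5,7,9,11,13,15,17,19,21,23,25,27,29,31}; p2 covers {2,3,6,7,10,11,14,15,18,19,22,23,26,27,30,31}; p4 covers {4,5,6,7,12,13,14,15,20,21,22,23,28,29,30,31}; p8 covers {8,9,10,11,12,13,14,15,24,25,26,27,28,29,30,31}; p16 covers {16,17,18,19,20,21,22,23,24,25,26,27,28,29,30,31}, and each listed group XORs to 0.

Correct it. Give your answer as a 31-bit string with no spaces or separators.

s1 (pos 1,3,5,7,9,11,13,15,17,19,21,23,25,27,29,31): 1⊕0⊕1⊕1⊕0⊕0⊕1⊕0⊕0⊕0⊕0⊕1⊕0⊕1⊕0⊕1 = 1
s2 (pos 2,3,6,7,10,11,14,15,18,19,22,23,26,27,30,31): 1⊕0⊕0⊕1⊕0⊕0⊕0⊕0⊕1⊕0⊕1⊕1⊕1⊕1⊕1⊕1 = 1
s4 (pos 4,5,6,7,12,13,14,15,20,21,22,23,28,29,30,31): 1⊕1⊕0⊕1⊕0⊕1⊕0⊕0⊕1⊕0⊕1⊕1⊕1⊕0⊕1⊕1 = 0
s8 (pos 8,9,10,11,12,13,14,15,24,25,26,27,28,29,30,31): 1⊕0⊕0⊕0⊕0⊕1⊕0⊕0⊕1⊕0⊕1⊕1⊕1⊕0⊕1⊕1 = 0
s16 (pos 16,17,18,19,20,21,22,23,24,25,26,27,28,29,30,31): 0⊕0⊕1⊕0⊕1⊕0⊕1⊕1⊕1⊕0⊕1⊕1⊕1⊕0⊕1⊕1 = 0
Syndrome s16…s1 = 00011 → error at position 3.
Flip position 3: 1101101100001000010101110111011 → 1111101100001000010101110111011

1111101100001000010101110111011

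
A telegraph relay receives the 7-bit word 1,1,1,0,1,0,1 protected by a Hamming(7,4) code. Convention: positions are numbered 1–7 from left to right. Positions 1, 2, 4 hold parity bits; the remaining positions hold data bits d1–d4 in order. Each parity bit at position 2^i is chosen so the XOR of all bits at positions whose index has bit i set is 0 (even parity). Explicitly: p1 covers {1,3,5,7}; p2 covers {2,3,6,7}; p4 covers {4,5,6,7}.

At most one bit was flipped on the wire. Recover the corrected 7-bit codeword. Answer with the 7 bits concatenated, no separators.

s1 (pos 1,3,5,7): 1⊕1⊕1⊕1 = 0
s2 (pos 2,3,6,7): 1⊕1⊕0⊕1 = 1
s4 (pos 4,5,6,7): 0⊕1⊕0⊕1 = 0
Syndrome s4…s1 = 010 → error at position 2.
Flip position 2: 1110101 → 1010101

1010101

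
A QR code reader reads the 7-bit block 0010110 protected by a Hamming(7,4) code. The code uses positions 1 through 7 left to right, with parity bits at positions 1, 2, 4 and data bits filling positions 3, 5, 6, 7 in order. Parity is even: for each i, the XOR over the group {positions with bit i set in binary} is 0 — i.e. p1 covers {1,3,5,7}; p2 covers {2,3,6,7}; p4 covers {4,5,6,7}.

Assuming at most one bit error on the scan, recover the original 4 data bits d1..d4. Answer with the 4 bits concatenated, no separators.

s1 (pos 1,3,5,7): 0⊕1⊕1⊕0 = 0
s2 (pos 2,3,6,7): 0⊕1⊕1⊕0 = 0
s4 (pos 4,5,6,7): 0⊕1⊕1⊕0 = 0
Syndrome s4…s1 = 000 → no error.
Read data bits from positions 3,5,6,7: 1110

1110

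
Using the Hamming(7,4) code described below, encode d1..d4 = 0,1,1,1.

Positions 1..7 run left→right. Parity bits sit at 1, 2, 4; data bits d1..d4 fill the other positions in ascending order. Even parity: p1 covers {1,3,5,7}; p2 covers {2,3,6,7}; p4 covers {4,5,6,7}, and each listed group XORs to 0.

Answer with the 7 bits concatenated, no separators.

0001111

Place data at non-parity positions: p1 p2 0 p4 1 1 1
p1 (pos 1,3,5,7): XOR of data positions = 0⊕1⊕1 = 0
p2 (pos 2,3,6,7): XOR of data positions = 0⊕1⊕1 = 0
p4 (pos 4,5,6,7): XOR of data positions = 1⊕1⊕1 = 1
Codeword: 0001111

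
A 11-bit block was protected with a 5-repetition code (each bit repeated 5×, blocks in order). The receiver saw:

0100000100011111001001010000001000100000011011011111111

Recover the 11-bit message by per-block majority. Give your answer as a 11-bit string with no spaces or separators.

Block 1 (01000): 1 one → 0
Block 2 (00100): 1 one → 0
Block 3 (01111): 4 ones → 1
Block 4 (10010): 2 ones → 0
Block 5 (01010): 2 ones → 0
Block 6 (00000): 0 ones → 0
Block 7 (10001): 2 ones → 0
Block 8 (00000): 0 ones → 0
Block 9 (01101): 3 ones → 1
Block 10 (10111): 4 ones → 1
Block 11 (11111): 5 ones → 1

00100000111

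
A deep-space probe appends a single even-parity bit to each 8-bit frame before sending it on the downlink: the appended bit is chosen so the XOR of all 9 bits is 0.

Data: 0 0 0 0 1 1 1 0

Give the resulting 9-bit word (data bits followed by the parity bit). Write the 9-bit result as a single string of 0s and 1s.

XOR of the 8 data bits: 0⊕0⊕0⊕0⊕1⊕1⊕1⊕0 = 1
Parity bit = 1 (so all 9 bits XOR to 0).

000011101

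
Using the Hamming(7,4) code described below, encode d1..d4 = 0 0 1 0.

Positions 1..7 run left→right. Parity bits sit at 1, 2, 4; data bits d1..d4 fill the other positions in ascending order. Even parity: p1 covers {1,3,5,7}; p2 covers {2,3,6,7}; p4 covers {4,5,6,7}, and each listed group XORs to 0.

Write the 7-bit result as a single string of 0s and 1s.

Place data at non-parity positions: p1 p2 0 p4 0 1 0
p1 (pos 1,3,5,7): XOR of data positions = 0⊕0⊕0 = 0
p2 (pos 2,3,6,7): XOR of data positions = 0⊕1⊕0 = 1
p4 (pos 4,5,6,7): XOR of data positions = 0⊕1⊕0 = 1
Codeword: 0101010

0101010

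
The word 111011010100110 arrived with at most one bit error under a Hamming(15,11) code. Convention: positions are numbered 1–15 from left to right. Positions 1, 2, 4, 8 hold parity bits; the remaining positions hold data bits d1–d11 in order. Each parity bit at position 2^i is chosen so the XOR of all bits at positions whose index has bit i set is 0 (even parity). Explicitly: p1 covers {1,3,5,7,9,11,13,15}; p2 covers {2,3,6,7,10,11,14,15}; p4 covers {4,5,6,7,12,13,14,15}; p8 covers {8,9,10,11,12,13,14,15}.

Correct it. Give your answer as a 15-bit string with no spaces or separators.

101011010100110

s1 (pos 1,3,5,7,9,11,13,15): 1⊕1⊕1⊕0⊕0⊕0⊕1⊕0 = 0
s2 (pos 2,3,6,7,10,11,14,15): 1⊕1⊕1⊕0⊕1⊕0⊕1⊕0 = 1
s4 (pos 4,5,6,7,12,13,14,15): 0⊕1⊕1⊕0⊕0⊕1⊕1⊕0 = 0
s8 (pos 8,9,10,11,12,13,14,15): 1⊕0⊕1⊕0⊕0⊕1⊕1⊕0 = 0
Syndrome s8…s1 = 0010 → error at position 2.
Flip position 2: 111011010100110 → 101011010100110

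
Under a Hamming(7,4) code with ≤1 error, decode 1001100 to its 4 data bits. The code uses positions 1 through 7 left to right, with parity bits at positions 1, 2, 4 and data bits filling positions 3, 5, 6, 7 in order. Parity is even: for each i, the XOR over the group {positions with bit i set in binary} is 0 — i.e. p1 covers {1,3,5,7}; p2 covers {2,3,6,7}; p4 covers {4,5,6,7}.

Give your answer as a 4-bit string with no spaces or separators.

0100

s1 (pos 1,3,5,7): 1⊕0⊕1⊕0 = 0
s2 (pos 2,3,6,7): 0⊕0⊕0⊕0 = 0
s4 (pos 4,5,6,7): 1⊕1⊕0⊕0 = 0
Syndrome s4…s1 = 000 → no error.
Read data bits from positions 3,5,6,7: 0100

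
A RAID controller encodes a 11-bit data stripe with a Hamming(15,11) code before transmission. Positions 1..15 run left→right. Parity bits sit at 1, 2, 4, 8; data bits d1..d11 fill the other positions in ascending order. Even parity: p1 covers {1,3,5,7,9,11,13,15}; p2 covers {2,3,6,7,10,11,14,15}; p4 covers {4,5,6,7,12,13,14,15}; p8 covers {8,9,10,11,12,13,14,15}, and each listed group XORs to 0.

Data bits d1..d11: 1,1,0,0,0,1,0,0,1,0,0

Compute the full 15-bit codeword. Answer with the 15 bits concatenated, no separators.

101010000100100

Place data at non-parity positions: p1 p2 1 p4 1 0 0 p8 0 1 0 0 1 0 0
p1 (pos 1,3,5,7,9,11,13,15): XOR of data positions = 1⊕1⊕0⊕0⊕0⊕1⊕0 = 1
p2 (pos 2,3,6,7,10,11,14,15): XOR of data positions = 1⊕0⊕0⊕1⊕0⊕0⊕0 = 0
p4 (pos 4,5,6,7,12,13,14,15): XOR of data positions = 1⊕0⊕0⊕0⊕1⊕0⊕0 = 0
p8 (pos 8,9,10,11,12,13,14,15): XOR of data positions = 0⊕1⊕0⊕0⊕1⊕0⊕0 = 0
Codeword: 101010000100100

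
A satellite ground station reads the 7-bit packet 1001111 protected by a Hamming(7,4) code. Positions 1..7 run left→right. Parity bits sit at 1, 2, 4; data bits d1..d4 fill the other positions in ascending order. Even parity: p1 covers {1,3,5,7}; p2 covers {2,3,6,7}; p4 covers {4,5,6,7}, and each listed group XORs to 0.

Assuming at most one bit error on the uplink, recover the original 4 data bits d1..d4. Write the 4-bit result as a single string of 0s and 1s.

0111

s1 (pos 1,3,5,7): 1⊕0⊕1⊕1 = 1
s2 (pos 2,3,6,7): 0⊕0⊕1⊕1 = 0
s4 (pos 4,5,6,7): 1⊕1⊕1⊕1 = 0
Syndrome s4…s1 = 001 → error at position 1.
Flip position 1: 1001111 → 0001111
Read data bits from positions 3,5,6,7: 0111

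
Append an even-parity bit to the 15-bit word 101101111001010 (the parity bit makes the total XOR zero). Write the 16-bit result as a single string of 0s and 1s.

1011011110010101

XOR of the 15 data bits: 1⊕0⊕1⊕1⊕0⊕1⊕1⊕1⊕1⊕0⊕0⊕1⊕0⊕1⊕0 = 1
Parity bit = 1 (so all 16 bits XOR to 0).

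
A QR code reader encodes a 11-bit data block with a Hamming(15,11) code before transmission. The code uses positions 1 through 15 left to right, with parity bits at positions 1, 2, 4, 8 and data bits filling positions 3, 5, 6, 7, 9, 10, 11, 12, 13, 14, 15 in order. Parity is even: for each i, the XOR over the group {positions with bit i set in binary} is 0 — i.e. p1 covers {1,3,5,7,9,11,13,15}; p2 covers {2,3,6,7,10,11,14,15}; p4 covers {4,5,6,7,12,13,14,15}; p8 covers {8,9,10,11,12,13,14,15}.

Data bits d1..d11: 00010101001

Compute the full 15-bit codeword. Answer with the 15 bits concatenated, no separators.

Place data at non-parity positions: p1 p2 0 p4 0 0 1 p8 0 1 0 1 0 0 1
p1 (pos 1,3,5,7,9,11,13,15): XOR of data positions = 0⊕0⊕1⊕0⊕0⊕0⊕1 = 0
p2 (pos 2,3,6,7,10,11,14,15): XOR of data positions = 0⊕0⊕1⊕1⊕0⊕0⊕1 = 1
p4 (pos 4,5,6,7,12,13,14,15): XOR of data positions = 0⊕0⊕1⊕1⊕0⊕0⊕1 = 1
p8 (pos 8,9,10,11,12,13,14,15): XOR of data positions = 0⊕1⊕0⊕1⊕0⊕0⊕1 = 1
Codeword: 010100110101001

010100110101001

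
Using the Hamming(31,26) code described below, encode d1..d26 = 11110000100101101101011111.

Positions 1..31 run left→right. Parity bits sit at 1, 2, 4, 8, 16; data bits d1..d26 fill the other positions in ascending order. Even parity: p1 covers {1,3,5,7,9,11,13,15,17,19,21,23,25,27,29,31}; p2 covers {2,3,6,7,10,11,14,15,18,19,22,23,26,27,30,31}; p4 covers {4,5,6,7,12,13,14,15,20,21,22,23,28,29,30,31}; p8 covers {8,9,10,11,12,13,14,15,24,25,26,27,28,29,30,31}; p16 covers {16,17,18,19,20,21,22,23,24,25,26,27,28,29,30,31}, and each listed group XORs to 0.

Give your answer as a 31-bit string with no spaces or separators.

1111111100001001101101101011111

Place data at non-parity positions: p1 p2 1 p4 1 1 1 p8 0 0 0 0 1 0 0 p16 1 0 1 1 0 1 1 0 1 0 1 1 1 1 1
p1 (pos 1,3,5,7,9,11,13,15,17,19,21,23,25,27,29,31): XOR of data positions = 1⊕1⊕1⊕0⊕0⊕1⊕0⊕1⊕1⊕0⊕1⊕1⊕1⊕1⊕1 = 1
p2 (pos 2,3,6,7,10,11,14,15,18,19,22,23,26,27,30,31): XOR of data positions = 1⊕1⊕1⊕0⊕0⊕0⊕0⊕0⊕1⊕1⊕1⊕0⊕1⊕1⊕1 = 1
p4 (pos 4,5,6,7,12,13,14,15,20,21,22,23,28,29,30,31): XOR of data positions = 1⊕1⊕1⊕0⊕1⊕0⊕0⊕1⊕0⊕1⊕1⊕1⊕1⊕1⊕1 = 1
p8 (pos 8,9,10,11,12,13,14,15,24,25,26,27,28,29,30,31): XOR of data positions = 0⊕0⊕0⊕0⊕1⊕0⊕0⊕0⊕1⊕0⊕1⊕1⊕1⊕1⊕1 = 1
p16 (pos 16,17,18,19,20,21,22,23,24,25,26,27,28,29,30,31): XOR of data positions = 1⊕0⊕1⊕1⊕0⊕1⊕1⊕0⊕1⊕0⊕1⊕1⊕1⊕1⊕1 = 1
Codeword: 1111111100001001101101101011111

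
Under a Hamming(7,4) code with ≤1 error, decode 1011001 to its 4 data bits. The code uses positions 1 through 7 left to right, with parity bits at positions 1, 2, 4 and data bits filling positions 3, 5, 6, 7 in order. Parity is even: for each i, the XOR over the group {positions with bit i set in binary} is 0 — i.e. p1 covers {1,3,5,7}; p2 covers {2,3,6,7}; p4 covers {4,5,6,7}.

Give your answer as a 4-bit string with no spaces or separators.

1001

s1 (pos 1,3,5,7): 1⊕1⊕0⊕1 = 1
s2 (pos 2,3,6,7): 0⊕1⊕0⊕1 = 0
s4 (pos 4,5,6,7): 1⊕0⊕0⊕1 = 0
Syndrome s4…s1 = 001 → error at position 1.
Flip position 1: 1011001 → 0011001
Read data bits from positions 3,5,6,7: 1001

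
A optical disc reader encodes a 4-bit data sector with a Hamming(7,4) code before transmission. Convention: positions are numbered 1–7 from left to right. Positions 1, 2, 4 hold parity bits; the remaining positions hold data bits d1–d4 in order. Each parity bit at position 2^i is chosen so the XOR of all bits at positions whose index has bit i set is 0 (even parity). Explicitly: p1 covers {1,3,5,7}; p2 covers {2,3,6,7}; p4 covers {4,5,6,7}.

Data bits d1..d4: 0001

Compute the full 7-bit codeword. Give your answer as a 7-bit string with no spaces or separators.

Place data at non-parity positions: p1 p2 0 p4 0 0 1
p1 (pos 1,3,5,7): XOR of data positions = 0⊕0⊕1 = 1
p2 (pos 2,3,6,7): XOR of data positions = 0⊕0⊕1 = 1
p4 (pos 4,5,6,7): XOR of data positions = 0⊕0⊕1 = 1
Codeword: 1101001

1101001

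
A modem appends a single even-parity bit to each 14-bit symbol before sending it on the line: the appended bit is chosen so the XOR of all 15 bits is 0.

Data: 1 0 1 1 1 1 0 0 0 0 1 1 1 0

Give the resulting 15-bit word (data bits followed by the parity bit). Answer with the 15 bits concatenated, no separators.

101111000011100

XOR of the 14 data bits: 1⊕0⊕1⊕1⊕1⊕1⊕0⊕0⊕0⊕0⊕1⊕1⊕1⊕0 = 0
Parity bit = 0 (so all 15 bits XOR to 0).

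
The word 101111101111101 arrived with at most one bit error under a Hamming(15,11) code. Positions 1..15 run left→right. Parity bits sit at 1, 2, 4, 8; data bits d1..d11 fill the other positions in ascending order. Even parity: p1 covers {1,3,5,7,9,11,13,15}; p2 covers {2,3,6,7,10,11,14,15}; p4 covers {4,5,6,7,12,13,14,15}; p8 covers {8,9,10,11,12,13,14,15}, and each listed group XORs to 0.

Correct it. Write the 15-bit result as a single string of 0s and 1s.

s1 (pos 1,3,5,7,9,11,13,15): 1⊕1⊕1⊕1⊕1⊕1⊕1⊕1 = 0
s2 (pos 2,3,6,7,10,11,14,15): 0⊕1⊕1⊕1⊕1⊕1⊕0⊕1 = 0
s4 (pos 4,5,6,7,12,13,14,15): 1⊕1⊕1⊕1⊕1⊕1⊕0⊕1 = 1
s8 (pos 8,9,10,11,12,13,14,15): 0⊕1⊕1⊕1⊕1⊕1⊕0⊕1 = 0
Syndrome s8…s1 = 0100 → error at position 4.
Flip position 4: 101111101111101 → 101011101111101

101011101111101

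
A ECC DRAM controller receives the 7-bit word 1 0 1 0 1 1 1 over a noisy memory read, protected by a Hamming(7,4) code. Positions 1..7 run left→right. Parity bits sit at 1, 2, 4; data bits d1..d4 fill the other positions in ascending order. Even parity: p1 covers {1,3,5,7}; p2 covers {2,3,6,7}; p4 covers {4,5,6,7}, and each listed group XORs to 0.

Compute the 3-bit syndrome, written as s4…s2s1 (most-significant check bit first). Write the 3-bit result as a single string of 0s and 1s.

110

s1 (pos 1,3,5,7): 1⊕1⊕1⊕1 = 0
s2 (pos 2,3,6,7): 0⊕1⊕1⊕1 = 1
s4 (pos 4,5,6,7): 0⊕1⊕1⊕1 = 1
Syndrome s4…s1 = 110 → error at position 6.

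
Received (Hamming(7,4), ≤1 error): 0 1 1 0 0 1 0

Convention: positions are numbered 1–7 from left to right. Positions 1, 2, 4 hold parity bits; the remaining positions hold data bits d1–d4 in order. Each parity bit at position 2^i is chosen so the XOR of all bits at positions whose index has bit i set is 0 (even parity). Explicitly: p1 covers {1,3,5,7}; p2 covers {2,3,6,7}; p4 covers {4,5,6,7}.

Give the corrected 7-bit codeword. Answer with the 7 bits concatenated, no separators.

s1 (pos 1,3,5,7): 0⊕1⊕0⊕0 = 1
s2 (pos 2,3,6,7): 1⊕1⊕1⊕0 = 1
s4 (pos 4,5,6,7): 0⊕0⊕1⊕0 = 1
Syndrome s4…s1 = 111 → error at position 7.
Flip position 7: 0110010 → 0110011

0110011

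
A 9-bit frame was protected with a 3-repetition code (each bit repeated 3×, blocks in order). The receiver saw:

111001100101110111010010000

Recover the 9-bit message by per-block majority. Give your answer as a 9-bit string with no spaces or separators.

100111000

Block 1 (111): 3 ones → 1
Block 2 (001): 1 one → 0
Block 3 (100): 1 one → 0
Block 4 (101): 2 ones → 1
Block 5 (110): 2 ones → 1
Block 6 (111): 3 ones → 1
Block 7 (010): 1 one → 0
Block 8 (010): 1 one → 0
Block 9 (000): 0 ones → 0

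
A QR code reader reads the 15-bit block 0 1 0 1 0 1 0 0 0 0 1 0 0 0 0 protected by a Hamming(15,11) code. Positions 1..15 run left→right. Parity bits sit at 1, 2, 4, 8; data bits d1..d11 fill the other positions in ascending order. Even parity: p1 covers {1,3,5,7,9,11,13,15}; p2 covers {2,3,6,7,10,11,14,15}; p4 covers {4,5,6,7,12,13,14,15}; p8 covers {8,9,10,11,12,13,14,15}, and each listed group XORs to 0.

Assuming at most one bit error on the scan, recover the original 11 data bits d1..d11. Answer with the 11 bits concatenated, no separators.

s1 (pos 1,3,5,7,9,11,13,15): 0⊕0⊕0⊕0⊕0⊕1⊕0⊕0 = 1
s2 (pos 2,3,6,7,10,11,14,15): 1⊕0⊕1⊕0⊕0⊕1⊕0⊕0 = 1
s4 (pos 4,5,6,7,12,13,14,15): 1⊕0⊕1⊕0⊕0⊕0⊕0⊕0 = 0
s8 (pos 8,9,10,11,12,13,14,15): 0⊕0⊕0⊕1⊕0⊕0⊕0⊕0 = 1
Syndrome s8…s1 = 1011 → error at position 11.
Flip position 11: 010101000010000 → 010101000000000
Read data bits from positions 3,5,6,7,9,10,11,12,13,14,15: 00100000000

00100000000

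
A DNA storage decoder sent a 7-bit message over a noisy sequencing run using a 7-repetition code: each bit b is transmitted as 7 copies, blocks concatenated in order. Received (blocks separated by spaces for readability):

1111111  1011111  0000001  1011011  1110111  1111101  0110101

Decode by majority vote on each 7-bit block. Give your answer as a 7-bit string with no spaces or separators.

Block 1 (1111111): 7 ones → 1
Block 2 (1011111): 6 ones → 1
Block 3 (0000001): 1 one → 0
Block 4 (1011011): 5 ones → 1
Block 5 (1110111): 6 ones → 1
Block 6 (1111101): 6 ones → 1
Block 7 (0110101): 4 ones → 1

1101111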